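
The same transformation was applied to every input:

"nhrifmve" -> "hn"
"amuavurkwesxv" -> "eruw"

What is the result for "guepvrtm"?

Looking at the pairs, the operation is to sort the characters into alphabetical order, then keep one character in every 3, starting at position 3 (positions 3rd, 6th, 9th, ...).
On "guepvrtm": the first step gives "egmprtuv", and the second then gives "mt".
(Check on "amuavurkwesxv": → "aaekmrsuuvvwx" → "eruw" ✓)

mt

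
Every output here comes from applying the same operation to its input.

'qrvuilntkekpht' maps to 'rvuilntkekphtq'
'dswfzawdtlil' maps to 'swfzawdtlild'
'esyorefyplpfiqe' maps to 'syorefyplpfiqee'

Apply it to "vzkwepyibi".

zkwepyibiv

The rule is to move the first character to the end.
On "vzkwepyibi" that produces "zkwepyibiv".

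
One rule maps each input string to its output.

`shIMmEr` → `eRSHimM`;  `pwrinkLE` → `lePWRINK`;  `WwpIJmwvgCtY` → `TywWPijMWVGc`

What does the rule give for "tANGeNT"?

The transformation: flip the case of every letter, then move the last 2 characters to the front (rotate right by 2).
For "tANGeNT", step one produces "TangEnt"; step two turns that into "ntTangE".

ntTangE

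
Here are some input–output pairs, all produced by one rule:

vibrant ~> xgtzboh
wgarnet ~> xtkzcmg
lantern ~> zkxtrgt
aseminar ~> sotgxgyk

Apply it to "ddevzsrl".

Each output is the input with this applied: move the first 3 characters to the end (rotate left by 3), then shift every letter 6 places forward in the alphabet (wrapping around).
Applying both steps to "ddevzsrl": "vzsrldde", then "bfyxrjjk".
(Check on "aseminar": → "minarase" → "sotgxgyk" ✓)

bfyxrjjk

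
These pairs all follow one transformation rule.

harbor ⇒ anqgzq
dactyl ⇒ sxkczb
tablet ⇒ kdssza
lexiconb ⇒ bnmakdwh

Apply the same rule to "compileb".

hkdabnlo

In each case the input is transformed by: shift every letter 1 place backward in the alphabet (wrapping around), then swap the front and back halves of the string.
For "compileb", step one produces "bnlohkda"; step two turns that into "hkdabnlo".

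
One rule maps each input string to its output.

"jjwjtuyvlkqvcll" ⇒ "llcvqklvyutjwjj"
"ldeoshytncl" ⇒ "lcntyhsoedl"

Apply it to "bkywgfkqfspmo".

ompsfqkfgwykb

The pattern: reverse the string.
Doing the same to "bkywgfkqfspmo": "ompsfqkfgwykb".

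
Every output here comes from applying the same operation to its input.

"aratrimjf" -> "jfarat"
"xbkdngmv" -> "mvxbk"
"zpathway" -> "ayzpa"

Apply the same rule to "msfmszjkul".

ulmsfms

The rule is to move the last 2 characters to the front (rotate right by 2), then delete the last 3 characters.
Working it through for "msfmszjkul": intermediate "ulmsfmszjk", final "ulmsfms".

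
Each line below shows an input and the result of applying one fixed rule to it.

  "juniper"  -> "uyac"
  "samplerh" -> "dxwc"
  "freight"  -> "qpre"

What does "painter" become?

atec

The transformation: shift every letter 11 places forward in the alphabet (wrapping around), then keep every other character starting from the first (positions 1st, 3rd, 5th, ...).
For "painter", step one produces "altyepc"; step two turns that into "atec".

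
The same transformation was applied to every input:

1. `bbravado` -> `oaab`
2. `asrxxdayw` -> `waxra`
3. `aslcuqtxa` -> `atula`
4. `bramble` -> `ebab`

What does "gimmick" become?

The transformation: reverse the string, then keep every other character starting from the first (positions 1st, 3rd, 5th, ...).
For "gimmick", step one produces "kcimmig"; step two turns that into "kimg".

kimg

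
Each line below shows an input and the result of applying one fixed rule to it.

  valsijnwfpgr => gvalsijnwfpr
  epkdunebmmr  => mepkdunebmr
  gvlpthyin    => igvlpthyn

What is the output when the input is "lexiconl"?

The rule is to move the last character to the front, then swap the first and last characters.
On "lexiconl": the first step gives "llexicon", and the second then gives "nlexicol".

nlexicol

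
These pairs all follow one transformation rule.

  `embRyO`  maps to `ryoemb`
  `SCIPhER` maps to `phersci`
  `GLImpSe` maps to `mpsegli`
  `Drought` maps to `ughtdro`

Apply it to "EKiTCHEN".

tcheneki

What's happening: move the first 3 characters to the end (rotate left by 3), then convert every letter to lowercase.
For "EKiTCHEN", step one produces "TCHENEKi"; step two turns that into "tcheneki".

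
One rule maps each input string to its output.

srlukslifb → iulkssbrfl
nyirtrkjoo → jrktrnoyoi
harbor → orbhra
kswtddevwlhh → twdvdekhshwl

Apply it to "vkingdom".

idngvmko

Looking at the pairs, the operation is to take characters alternately from the front and the back (1st, last, 2nd, 2nd-last, ...), then swap the front and back halves of the string.
"vkingdom" → "vmkoidng" → "idngvmko".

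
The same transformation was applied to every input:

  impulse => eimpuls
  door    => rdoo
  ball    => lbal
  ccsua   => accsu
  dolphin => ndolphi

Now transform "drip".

The rule is to move the last character to the front.
So "drip" becomes "pdri".

pdri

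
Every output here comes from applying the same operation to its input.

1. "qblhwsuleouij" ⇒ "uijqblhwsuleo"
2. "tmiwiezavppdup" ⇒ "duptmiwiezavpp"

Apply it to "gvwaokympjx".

pjxgvwaokym

In each case the input is transformed by: move the last 3 characters to the front (rotate right by 3).
Doing the same to "gvwaokympjx": "pjxgvwaokym".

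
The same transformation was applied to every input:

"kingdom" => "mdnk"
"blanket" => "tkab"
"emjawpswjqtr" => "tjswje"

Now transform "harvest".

terh

The rule is to keep every other character starting from the first (positions 1st, 3rd, 5th, ...), then reverse the string.
On "harvest": the first step gives "hret", and the second then gives "terh".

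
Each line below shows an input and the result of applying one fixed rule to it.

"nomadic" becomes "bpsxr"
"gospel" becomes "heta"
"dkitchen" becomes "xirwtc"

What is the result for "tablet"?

qati

Rule — shift every letter 11 places backward in the alphabet (wrapping around), then delete the first 2 characters.
Starting from "tablet": after the first operation, "ipqati"; after the second, "qati".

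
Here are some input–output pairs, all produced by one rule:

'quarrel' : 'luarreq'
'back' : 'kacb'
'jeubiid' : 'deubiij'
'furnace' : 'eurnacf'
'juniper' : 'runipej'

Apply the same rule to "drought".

In each case the input is transformed by: swap the first and last characters.
For "drought" the result is "troughd".

troughd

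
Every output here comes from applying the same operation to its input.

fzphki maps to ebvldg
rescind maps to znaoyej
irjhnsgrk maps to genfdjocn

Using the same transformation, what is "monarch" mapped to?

The pattern: shift every letter 4 places backward in the alphabet (wrapping around), then move the last character to the front.
Working it through for "monarch": intermediate "ikjwnyd", final "dikjwny".

dikjwny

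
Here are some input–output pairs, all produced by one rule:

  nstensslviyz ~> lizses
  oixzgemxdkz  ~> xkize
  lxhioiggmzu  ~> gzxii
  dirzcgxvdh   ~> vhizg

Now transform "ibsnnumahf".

afbnu

The transformation: keep every other character starting from the second (positions 2nd, 4th, 6th, ...), then move the first 3 characters to the end (rotate left by 3).
On "ibsnnumahf": the first step gives "bnuaf", and the second then gives "afbnu".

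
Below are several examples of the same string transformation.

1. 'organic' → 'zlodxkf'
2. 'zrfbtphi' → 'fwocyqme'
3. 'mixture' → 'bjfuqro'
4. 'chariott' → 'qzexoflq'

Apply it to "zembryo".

Each output is the input with this applied: shift every letter 3 places backward in the alphabet (wrapping around), then move the last character to the front.
For "zembryo", step one produces "wbjyovl"; step two turns that into "lwbjyov".

lwbjyov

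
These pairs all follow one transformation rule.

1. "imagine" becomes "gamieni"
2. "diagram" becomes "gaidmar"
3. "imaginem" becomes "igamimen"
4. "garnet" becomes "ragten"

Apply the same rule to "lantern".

The rule is to move the last 3 characters to the front (rotate right by 3), then reverse the string.
Working it through for "lantern": intermediate "ernlant", final "tnalnre".

tnalnre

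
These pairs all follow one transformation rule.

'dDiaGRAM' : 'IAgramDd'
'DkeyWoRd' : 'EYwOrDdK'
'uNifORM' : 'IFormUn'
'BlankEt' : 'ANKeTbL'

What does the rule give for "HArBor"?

RbORha

Each output is the input with this applied: flip the case of every letter, then move the first 2 characters to the end (rotate left by 2).
For "HArBor", step one produces "haRbOR"; step two turns that into "RbORha".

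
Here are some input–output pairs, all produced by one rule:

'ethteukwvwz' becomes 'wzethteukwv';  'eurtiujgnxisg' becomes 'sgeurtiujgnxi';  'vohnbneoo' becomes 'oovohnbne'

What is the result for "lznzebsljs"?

jslznzebsl

Each output is the input with this applied: move the last 2 characters to the front (rotate right by 2).
Applying that to "lznzebsljs" gives "jslznzebsl".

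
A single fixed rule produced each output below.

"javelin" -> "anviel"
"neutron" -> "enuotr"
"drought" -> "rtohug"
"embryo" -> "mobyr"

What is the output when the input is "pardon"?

The transformation: delete the first character, then take characters alternately from the front and the back (1st, last, 2nd, 2nd-last, ...).
Working it through for "pardon": intermediate "ardon", final "anrod".

anrod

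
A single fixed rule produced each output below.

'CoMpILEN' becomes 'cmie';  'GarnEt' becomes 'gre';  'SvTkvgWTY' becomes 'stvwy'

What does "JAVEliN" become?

The rule is to keep every other character starting from the first (positions 1st, 3rd, 5th, ...), then convert every letter to lowercase.
"JAVEliN" → "JVlN" → "jvln".

jvln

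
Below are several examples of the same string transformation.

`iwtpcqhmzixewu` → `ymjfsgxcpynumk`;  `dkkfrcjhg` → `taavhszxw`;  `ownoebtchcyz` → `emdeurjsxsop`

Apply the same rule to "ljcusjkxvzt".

bzskizanlpj

The transformation: shift every letter 10 places backward in the alphabet (wrapping around).
Doing the same to "ljcusjkxvzt": "bzskizanlpj".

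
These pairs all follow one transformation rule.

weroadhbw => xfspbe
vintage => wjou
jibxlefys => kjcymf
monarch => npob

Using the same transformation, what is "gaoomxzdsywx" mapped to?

What's happening: shift every letter 1 place forward in the alphabet (wrapping around), then delete the last 3 characters.
On "gaoomxzdsywx" that produces "hbppnyaet".

hbppnyaet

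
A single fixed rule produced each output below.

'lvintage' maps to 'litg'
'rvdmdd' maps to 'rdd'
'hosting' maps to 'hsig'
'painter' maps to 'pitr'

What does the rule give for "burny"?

bry

The pattern: keep every other character starting from the first (positions 1st, 3rd, 5th, ...).
So "burny" becomes "bry".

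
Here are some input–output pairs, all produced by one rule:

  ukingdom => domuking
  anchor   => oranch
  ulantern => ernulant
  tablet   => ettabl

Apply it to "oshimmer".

meroshim

The pattern: move the first character to the end, then swap the front and back halves of the string.
Applying both steps to "oshimmer": "shimmero", then "meroshim".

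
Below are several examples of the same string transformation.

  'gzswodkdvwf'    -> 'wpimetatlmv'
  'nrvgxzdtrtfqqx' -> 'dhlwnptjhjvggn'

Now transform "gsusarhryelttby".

Looking at the pairs, the operation is to shift every letter 10 places backward in the alphabet (wrapping around).
On "gsusarhryelttby" that produces "wikiqhxhoubjjro".

wikiqhxhoubjjro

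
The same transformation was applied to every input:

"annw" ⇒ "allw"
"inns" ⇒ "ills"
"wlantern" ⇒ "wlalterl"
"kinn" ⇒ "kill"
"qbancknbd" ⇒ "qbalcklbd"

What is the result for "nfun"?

lful

In each case the input is transformed by: replace every "n" with "l".
So "nfun" becomes "lful".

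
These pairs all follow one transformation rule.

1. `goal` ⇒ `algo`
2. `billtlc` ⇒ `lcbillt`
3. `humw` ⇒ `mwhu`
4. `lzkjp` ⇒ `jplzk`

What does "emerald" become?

ldemera

Rule — move the last 2 characters to the front (rotate right by 2).
Doing the same to "emerald": "ldemera".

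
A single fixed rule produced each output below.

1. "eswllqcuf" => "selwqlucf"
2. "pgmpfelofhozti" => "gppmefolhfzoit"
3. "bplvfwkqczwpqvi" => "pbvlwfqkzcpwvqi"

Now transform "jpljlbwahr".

pjjlblawrh

The pattern: swap each adjacent pair of characters (1↔2, 3↔4, ...).
On "jpljlbwahr" that produces "pjjlblawrh".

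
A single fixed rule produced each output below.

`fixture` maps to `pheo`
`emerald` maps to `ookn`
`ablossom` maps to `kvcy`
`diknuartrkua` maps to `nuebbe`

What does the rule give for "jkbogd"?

tlq

The pattern: shift every letter 10 places forward in the alphabet (wrapping around), then keep every other character starting from the first (positions 1st, 3rd, 5th, ...).
Starting from "jkbogd": after the first operation, "tulyqn"; after the second, "tlq".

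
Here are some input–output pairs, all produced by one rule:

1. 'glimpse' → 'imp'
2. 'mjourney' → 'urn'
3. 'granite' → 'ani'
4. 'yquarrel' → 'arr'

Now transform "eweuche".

euc

In each case the input is transformed by: move the last 2 characters to the front (rotate right by 2), then keep only the last 3 characters.
Working it through for "eweuche": intermediate "heeweuc", final "euc".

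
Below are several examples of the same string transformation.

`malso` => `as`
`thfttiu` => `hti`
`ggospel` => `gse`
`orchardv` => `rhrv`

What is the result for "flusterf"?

lsef

In each case the input is transformed by: keep every other character starting from the second (positions 2nd, 4th, 6th, ...).
So "flusterf" becomes "lsef".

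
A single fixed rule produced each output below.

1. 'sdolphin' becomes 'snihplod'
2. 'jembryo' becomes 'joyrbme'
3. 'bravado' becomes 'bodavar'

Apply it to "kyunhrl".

klrhnuy

The transformation: reverse the string, then move the last character to the front.
Starting from "kyunhrl": after the first operation, "lrhnuyk"; after the second, "klrhnuy".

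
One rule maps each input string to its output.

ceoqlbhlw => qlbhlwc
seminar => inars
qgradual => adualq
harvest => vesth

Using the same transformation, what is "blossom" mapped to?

The transformation: move the first character to the end, then delete the first 2 characters.
For "blossom", step one produces "lossomb"; step two turns that into "ssomb".

ssomb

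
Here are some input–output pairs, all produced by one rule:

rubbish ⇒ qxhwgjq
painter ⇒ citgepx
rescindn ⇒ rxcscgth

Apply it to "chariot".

gxdirwp

Looking at the pairs, the operation is to move the first 3 characters to the end (rotate left by 3), then shift every letter 11 places backward in the alphabet (wrapping around).
Starting from "chariot": after the first operation, "riotcha"; after the second, "gxdirwp".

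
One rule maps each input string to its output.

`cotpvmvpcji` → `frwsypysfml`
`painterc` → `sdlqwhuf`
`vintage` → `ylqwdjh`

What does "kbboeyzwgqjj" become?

neerhbczjtmm

The pattern: shift every letter 3 places forward in the alphabet (wrapping around).
"kbboeyzwgqjj" → "neerhbczjtmm".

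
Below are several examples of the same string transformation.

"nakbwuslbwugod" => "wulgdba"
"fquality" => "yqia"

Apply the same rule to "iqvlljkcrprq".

qqpljc

Looking at the pairs, the operation is to keep every other character starting from the second (positions 2nd, 4th, 6th, ...), then sort the characters into reverse alphabetical order.
On "iqvlljkcrprq": the first step gives "qljcpq", and the second then gives "qqpljc".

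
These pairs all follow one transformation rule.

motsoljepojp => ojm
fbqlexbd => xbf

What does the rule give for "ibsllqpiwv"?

Looking at the pairs, the operation is to swap the first and last characters, then keep only the last 3 characters.
Applying that to "ibsllqpiwv" gives "iwi".

iwi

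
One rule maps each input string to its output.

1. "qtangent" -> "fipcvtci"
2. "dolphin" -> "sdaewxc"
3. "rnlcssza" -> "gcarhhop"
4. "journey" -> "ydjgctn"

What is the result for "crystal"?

rgnhipa

What's happening: shift every letter 11 places backward in the alphabet (wrapping around).
Doing the same to "crystal": "rgnhipa".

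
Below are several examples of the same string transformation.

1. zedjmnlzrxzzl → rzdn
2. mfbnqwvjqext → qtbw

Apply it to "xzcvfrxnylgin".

yicr

The transformation: keep one character in every 3, starting at position 3 (positions 3rd, 6th, 9th, ...), then swap the front and back halves of the string.
Working it through for "xzcvfrxnylgin": intermediate "cryi", final "yicr".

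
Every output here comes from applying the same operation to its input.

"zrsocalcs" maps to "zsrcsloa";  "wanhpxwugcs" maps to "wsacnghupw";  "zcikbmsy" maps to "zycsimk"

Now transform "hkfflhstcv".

In each case the input is transformed by: take characters alternately from the front and the back (1st, last, 2nd, 2nd-last, ...), then delete the last character.
For "hkfflhstcv", step one produces "hvkcftfslh"; step two turns that into "hvkcftfsl".

hvkcftfsl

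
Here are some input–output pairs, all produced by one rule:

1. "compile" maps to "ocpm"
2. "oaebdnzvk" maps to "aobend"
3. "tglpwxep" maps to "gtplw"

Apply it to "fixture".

The transformation: delete the last 3 characters, then swap each adjacent pair of characters (1↔2, 3↔4, ...).
For "fixture", step one produces "fixt"; step two turns that into "iftx".

iftx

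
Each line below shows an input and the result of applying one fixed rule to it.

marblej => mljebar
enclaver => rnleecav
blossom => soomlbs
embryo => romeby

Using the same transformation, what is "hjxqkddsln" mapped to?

sqnlkjhddx

Looking at the pairs, the operation is to sort the characters into reverse alphabetical order, then move the first character to the end.
Applying both steps to "hjxqkddsln": "xsqnlkjhdd", then "sqnlkjhddx".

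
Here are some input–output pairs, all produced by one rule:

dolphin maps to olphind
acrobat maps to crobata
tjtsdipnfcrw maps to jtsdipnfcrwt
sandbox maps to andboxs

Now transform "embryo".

mbryoe

The rule is to move the first character to the end.
For "embryo" the result is "mbryoe".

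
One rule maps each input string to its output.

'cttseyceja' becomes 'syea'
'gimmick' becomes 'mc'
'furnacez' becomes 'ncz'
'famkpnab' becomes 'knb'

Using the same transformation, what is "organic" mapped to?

ai

What's happening: delete the first 2 characters, then keep every other character starting from the second (positions 2nd, 4th, 6th, ...).
Working it through for "organic": intermediate "ganic", final "ai".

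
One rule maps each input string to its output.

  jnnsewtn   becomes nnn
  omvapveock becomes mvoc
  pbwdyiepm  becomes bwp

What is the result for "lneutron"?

In each case the input is transformed by: swap each adjacent pair of characters (1↔2, 3↔4, ...), then keep one character in every 3, starting at position 1 (positions 1st, 4th, 7th, ...).
Starting from "lneutron": after the first operation, "nluertno"; after the second, "nen".

nen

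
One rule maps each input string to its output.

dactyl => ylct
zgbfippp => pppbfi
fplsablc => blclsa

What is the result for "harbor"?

The rule is to delete the first 2 characters, then swap the front and back halves of the string.
For "harbor", step one produces "rbor"; step two turns that into "orrb".

orrb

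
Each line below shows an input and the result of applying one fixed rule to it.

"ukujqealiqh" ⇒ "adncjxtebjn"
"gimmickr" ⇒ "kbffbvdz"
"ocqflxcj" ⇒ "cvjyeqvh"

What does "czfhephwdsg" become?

zsyaxiapwlv

Rule — shift every letter 7 places backward in the alphabet (wrapping around), then swap the first and last characters.
For "czfhephwdsg", step one produces "vsyaxiapwlz"; step two turns that into "zsyaxiapwlv".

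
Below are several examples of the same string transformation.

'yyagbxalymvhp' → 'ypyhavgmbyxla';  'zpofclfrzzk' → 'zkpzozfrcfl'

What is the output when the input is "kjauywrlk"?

kkjlaruwy

The transformation: take characters alternately from the front and the back (1st, last, 2nd, 2nd-last, ...).
"kjauywrlk" → "kkjlaruwy".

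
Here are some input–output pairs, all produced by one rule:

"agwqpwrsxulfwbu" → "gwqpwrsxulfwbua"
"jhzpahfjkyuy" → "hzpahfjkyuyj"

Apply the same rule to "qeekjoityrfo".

eekjoityrfoq

The pattern: move the first character to the end.
Doing the same to "qeekjoityrfo": "eekjoityrfoq".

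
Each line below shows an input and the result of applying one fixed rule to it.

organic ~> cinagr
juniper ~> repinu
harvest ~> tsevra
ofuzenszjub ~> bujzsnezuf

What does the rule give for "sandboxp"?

pxobdna

Looking at the pairs, the operation is to reverse the string, then delete the last character.
So "sandboxp" becomes "pxobdna".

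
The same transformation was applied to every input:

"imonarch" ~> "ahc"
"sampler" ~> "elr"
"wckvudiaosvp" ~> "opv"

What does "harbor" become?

The transformation: swap each adjacent pair of characters (1↔2, 3↔4, ...), then keep only the last 3 characters.
Starting from "harbor": after the first operation, "ahbrro"; after the second, "rro".

rro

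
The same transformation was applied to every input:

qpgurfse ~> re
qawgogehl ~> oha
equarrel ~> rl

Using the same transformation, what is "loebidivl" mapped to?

In each case the input is transformed by: move the first 2 characters to the end (rotate left by 2), then keep one character in every 3, starting at position 3 (positions 3rd, 6th, 9th, ...).
"loebidivl" → "ebidivllo" → "ivo".
(Check on "equarrel": → "uarreleq" → "rl" ✓)

ivo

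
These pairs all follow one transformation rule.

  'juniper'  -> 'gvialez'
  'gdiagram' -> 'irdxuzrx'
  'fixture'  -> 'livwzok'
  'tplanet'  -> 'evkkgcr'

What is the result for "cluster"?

kvitclj

Rule — shift every letter 9 places backward in the alphabet (wrapping around), then move the last 3 characters to the front (rotate right by 3).
On "cluster": the first step gives "tcljkvi", and the second then gives "kvitclj".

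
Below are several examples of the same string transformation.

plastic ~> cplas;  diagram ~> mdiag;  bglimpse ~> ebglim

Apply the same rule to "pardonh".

The rule is to move the last 3 characters to the front (rotate right by 3), then delete the first 2 characters.
On "pardonh": the first step gives "onhpard", and the second then gives "hpard".
(Check on "diagram": → "ramdiag" → "mdiag" ✓)

hpard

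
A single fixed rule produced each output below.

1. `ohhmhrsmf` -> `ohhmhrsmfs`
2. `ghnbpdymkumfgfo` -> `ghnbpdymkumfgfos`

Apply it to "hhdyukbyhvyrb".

hhdyukbyhvyrbs

Looking at the pairs, the operation is to append "s".
On "hhdyukbyhvyrb" that produces "hhdyukbyhvyrbs".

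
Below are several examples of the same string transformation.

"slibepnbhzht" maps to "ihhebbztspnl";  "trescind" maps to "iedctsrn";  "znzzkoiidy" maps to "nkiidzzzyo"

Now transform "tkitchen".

The transformation: sort the characters into reverse alphabetical order, then swap the front and back halves of the string.
"tkitchen" → "ttnkihec" → "ihecttnk".

ihecttnk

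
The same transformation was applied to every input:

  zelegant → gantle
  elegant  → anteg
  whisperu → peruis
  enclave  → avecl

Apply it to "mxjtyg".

ygjt

Rule — delete the first 2 characters, then move the first 2 characters to the end (rotate left by 2).
On "mxjtyg": the first step gives "jtyg", and the second then gives "ygjt".
(Check on "elegant": → "egant" → "anteg" ✓)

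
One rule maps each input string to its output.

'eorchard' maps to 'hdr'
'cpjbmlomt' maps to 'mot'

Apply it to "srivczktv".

tkv

Each output is the input with this applied: swap each adjacent pair of characters (1↔2, 3↔4, ...), then keep only the last 3 characters.
Working it through for "srivczktv": intermediate "rsvizctkv", final "tkv".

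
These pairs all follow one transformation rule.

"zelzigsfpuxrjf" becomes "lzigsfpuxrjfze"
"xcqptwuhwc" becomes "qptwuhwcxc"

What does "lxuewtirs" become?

What's happening: move the first 2 characters to the end (rotate left by 2).
Doing the same to "lxuewtirs": "uewtirslx".

uewtirslx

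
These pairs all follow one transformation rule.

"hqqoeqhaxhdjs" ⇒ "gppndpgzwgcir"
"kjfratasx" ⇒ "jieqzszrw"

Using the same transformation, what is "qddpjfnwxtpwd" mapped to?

pccoiemvwsovc

The pattern: shift every letter 1 place backward in the alphabet (wrapping around).
Applying that to "qddpjfnwxtpwd" gives "pccoiemvwsovc".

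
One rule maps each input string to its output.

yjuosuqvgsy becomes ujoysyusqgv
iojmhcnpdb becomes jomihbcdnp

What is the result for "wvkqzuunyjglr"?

The rule is to move the first 2 characters to the end (rotate left by 2), then take characters alternately from the front and the back (1st, last, 2nd, 2nd-last, ...).
For "wvkqzuunyjglr" the result is "kvqwzrulugnjy".

kvqwzrulugnjy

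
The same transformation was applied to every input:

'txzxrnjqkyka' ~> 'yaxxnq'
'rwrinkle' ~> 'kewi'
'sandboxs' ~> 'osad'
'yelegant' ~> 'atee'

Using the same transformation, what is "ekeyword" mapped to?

Looking at the pairs, the operation is to keep every other character starting from the second (positions 2nd, 4th, 6th, ...), then move the last 2 characters to the front (rotate right by 2).
For "ekeyword", step one produces "kyod"; step two turns that into "odky".

odky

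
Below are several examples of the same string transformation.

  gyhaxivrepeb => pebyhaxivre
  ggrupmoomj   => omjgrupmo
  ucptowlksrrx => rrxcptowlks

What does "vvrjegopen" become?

The rule is to delete the first character, then move the last 3 characters to the front (rotate right by 3).
For "vvrjegopen", step one produces "vrjegopen"; step two turns that into "penvrjego".

penvrjego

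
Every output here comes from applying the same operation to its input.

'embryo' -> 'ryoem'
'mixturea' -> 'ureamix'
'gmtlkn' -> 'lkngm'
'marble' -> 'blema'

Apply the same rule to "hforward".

The transformation: swap the front and back halves of the string, then delete the last character.
Working it through for "hforward": intermediate "wardhfor", final "wardhfo".
(Check on "gmtlkn": → "lkngmt" → "lkngm" ✓)

wardhfo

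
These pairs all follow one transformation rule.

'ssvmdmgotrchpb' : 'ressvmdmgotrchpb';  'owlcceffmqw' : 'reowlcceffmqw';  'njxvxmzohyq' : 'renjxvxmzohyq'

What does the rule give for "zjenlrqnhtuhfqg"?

The pattern: prepend "re".
So "zjenlrqnhtuhfqg" becomes "rezjenlrqnhtuhfqg".

rezjenlrqnhtuhfqg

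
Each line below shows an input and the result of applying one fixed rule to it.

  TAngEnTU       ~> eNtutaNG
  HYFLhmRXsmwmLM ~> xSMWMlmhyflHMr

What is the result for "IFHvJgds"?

The pattern: flip the case of every letter, then swap the front and back halves of the string.
For "IFHvJgds", step one produces "ifhVjGDS"; step two turns that into "jGDSifhV".

jGDSifhV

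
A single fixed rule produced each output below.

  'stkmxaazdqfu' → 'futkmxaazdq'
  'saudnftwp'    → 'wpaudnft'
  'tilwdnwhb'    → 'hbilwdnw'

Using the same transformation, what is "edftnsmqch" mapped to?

The rule is to delete the first character, then move the last 2 characters to the front (rotate right by 2).
For "edftnsmqch", step one produces "dftnsmqch"; step two turns that into "chdftnsmq".

chdftnsmq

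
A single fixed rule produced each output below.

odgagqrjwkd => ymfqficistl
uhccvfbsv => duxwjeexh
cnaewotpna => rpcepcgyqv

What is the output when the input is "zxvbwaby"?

cdabzxdy

What's happening: shift every letter 2 places forward in the alphabet (wrapping around), then move the last 3 characters to the front (rotate right by 3).
"zxvbwaby" → "cdabzxdy".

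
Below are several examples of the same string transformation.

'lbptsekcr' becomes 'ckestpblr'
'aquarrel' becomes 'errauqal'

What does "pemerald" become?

laremepd

What's happening: reverse the string, then move the first character to the end.
Starting from "pemerald": after the first operation, "dlaremep"; after the second, "laremepd".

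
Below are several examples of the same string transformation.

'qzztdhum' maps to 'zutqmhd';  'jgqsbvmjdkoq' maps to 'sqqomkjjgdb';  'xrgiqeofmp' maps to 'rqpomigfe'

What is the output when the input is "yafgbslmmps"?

What's happening: sort the characters into reverse alphabetical order, then delete the first character.
On "yafgbslmmps": the first step gives "ysspmmlgfba", and the second then gives "sspmmlgfba".
(Check on "qzztdhum": → "zzutqmhd" → "zutqmhd" ✓)

sspmmlgfba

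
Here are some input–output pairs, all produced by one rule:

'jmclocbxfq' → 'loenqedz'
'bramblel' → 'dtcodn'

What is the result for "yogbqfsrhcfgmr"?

aqidshutjehi

What's happening: delete the last 2 characters, then shift every letter 2 places forward in the alphabet (wrapping around).
So "yogbqfsrhcfgmr" becomes "aqidshutjehi".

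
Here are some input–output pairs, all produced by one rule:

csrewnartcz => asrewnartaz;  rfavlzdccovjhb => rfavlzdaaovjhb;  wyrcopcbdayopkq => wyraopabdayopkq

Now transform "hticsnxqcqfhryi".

htiasnxqaqfhryi

The rule is to replace every "c" with "a".
On "hticsnxqcqfhryi" that produces "htiasnxqaqfhryi".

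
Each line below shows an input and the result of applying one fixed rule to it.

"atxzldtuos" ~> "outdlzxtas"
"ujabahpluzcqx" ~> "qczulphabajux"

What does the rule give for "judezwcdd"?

dcwzedujd

What's happening: move the last character to the front, then reverse the string.
On "judezwcdd": the first step gives "djudezwcd", and the second then gives "dcwzedujd".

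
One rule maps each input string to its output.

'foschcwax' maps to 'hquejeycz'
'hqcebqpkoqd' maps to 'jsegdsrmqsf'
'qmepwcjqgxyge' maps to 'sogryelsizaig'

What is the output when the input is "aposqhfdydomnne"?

crqusjhfafqoppg

Rule — shift every letter 2 places forward in the alphabet (wrapping around).
So "aposqhfdydomnne" becomes "crqusjhfafqoppg".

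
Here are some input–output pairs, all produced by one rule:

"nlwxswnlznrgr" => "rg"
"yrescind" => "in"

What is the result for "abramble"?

bl

The transformation: move the last character to the front, then keep only the last 2 characters.
Starting from "abramble": after the first operation, "eabrambl"; after the second, "bl".
(Check on "nlwxswnlznrgr": → "rnlwxswnlznrg" → "rg" ✓)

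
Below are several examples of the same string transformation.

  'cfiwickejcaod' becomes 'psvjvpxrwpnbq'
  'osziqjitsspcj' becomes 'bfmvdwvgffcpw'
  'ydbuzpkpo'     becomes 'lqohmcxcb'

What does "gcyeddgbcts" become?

tplrqqtopgf

Rule — shift every letter 13 places forward in the alphabet (wrapping around) — i.e. ROT13.
On "gcyeddgbcts" that produces "tplrqqtopgf".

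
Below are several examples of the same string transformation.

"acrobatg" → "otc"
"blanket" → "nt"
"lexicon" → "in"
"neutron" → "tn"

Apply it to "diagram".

Each output is the input with this applied: move the first 2 characters to the end (rotate left by 2), then keep one character in every 3, starting at position 2 (positions 2nd, 5th, 8th, ...).
"diagram" → "agramdi" → "gm".

gm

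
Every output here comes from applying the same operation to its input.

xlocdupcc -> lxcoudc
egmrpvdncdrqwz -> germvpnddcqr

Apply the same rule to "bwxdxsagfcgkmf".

The transformation: swap each adjacent pair of characters (1↔2, 3↔4, ...), then delete the last 2 characters.
"bwxdxsagfcgkmf" → "wbdxsxgacfkgfm" → "wbdxsxgacfkg".

wbdxsxgacfkg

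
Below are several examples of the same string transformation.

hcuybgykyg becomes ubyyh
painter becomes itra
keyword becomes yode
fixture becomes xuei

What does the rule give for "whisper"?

iprh

What's happening: move the first 2 characters to the end (rotate left by 2), then keep every other character starting from the first (positions 1st, 3rd, 5th, ...).
So "whisper" becomes "iprh".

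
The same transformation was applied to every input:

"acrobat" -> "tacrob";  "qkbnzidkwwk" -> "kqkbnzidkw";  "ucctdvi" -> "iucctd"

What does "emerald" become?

Looking at the pairs, the operation is to move the last character to the front, then delete the last character.
Applying both steps to "emerald": "demeral", then "demera".

demera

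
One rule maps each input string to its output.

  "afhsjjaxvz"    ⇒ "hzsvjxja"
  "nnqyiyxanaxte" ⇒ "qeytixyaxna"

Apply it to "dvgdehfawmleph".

ghdpeehlfmaw

The pattern: delete the first 2 characters, then take characters alternately from the front and the back (1st, last, 2nd, 2nd-last, ...).
Applying that to "dvgdehfawmleph" gives "ghdpeehlfmaw".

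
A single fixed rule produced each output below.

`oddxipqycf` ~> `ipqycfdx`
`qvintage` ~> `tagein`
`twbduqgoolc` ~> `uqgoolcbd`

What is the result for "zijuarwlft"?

arwlftju

Each output is the input with this applied: delete the first 2 characters, then move the first 2 characters to the end (rotate left by 2).
Starting from "zijuarwlft": after the first operation, "juarwlft"; after the second, "arwlftju".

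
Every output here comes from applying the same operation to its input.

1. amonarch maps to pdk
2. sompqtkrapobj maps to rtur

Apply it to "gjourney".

mub

Rule — shift every letter 3 places forward in the alphabet (wrapping around), then keep one character in every 3, starting at position 2 (positions 2nd, 5th, 8th, ...).
Applying both steps to "gjourney": "jmrxuqhb", then "mub".
(Check on "amonarch": → "dprqdufk" → "pdk" ✓)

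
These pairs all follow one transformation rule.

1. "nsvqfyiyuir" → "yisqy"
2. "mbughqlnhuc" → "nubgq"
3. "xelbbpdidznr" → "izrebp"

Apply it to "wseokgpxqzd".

In each case the input is transformed by: keep every other character starting from the second (positions 2nd, 4th, 6th, ...), then move the first 3 characters to the end (rotate left by 3).
"wseokgpxqzd" → "sogxz" → "xzsog".

xzsog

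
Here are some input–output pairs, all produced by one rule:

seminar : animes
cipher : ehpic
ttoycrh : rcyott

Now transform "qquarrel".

errauqq

The rule is to delete the last character, then reverse the string.
For "qquarrel", step one produces "qquarre"; step two turns that into "errauqq".
(Check on "seminar": → "semina" → "animes" ✓)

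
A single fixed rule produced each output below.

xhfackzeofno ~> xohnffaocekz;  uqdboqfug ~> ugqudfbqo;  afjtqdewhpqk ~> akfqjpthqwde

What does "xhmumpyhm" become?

xmhhmyupm

Looking at the pairs, the operation is to take characters alternately from the front and the back (1st, last, 2nd, 2nd-last, ...).
Applying that to "xhmumpyhm" gives "xmhhmyupm".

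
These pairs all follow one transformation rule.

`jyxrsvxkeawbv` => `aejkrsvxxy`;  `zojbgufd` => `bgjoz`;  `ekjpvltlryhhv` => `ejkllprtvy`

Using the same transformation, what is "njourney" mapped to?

jnoru

Rule — delete the last 3 characters, then sort the characters into alphabetical order.
Working it through for "njourney": intermediate "njour", final "jnoru".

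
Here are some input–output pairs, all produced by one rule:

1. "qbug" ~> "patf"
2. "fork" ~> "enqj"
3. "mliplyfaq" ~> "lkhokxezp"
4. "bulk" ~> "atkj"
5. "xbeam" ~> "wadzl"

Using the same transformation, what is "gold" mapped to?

The pattern: shift every letter 1 place backward in the alphabet (wrapping around).
"gold" → "fnkc".

fnkc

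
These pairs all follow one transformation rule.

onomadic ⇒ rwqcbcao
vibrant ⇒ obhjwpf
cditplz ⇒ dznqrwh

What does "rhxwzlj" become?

The pattern: shift every letter 12 places backward in the alphabet (wrapping around), then move the last 3 characters to the front (rotate right by 3).
For "rhxwzlj", step one produces "fvlknzx"; step two turns that into "nzxfvlk".

nzxfvlk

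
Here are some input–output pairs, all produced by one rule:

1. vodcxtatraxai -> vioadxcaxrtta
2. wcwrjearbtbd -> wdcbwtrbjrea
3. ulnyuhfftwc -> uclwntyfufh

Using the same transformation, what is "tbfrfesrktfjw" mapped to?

twbjffrtfkers

What's happening: take characters alternately from the front and the back (1st, last, 2nd, 2nd-last, ...).
For "tbfrfesrktfjw" the result is "twbjffrtfkers".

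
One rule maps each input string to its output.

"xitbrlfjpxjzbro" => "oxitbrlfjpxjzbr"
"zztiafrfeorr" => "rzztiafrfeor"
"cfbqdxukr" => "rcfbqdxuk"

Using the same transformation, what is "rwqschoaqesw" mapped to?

The pattern: move the last character to the front.
Doing the same to "rwqschoaqesw": "wrwqschoaqes".

wrwqschoaqes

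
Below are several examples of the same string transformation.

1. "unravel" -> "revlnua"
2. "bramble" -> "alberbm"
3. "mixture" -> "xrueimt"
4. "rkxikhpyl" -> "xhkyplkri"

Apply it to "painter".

ietrapn

In each case the input is transformed by: swap each adjacent pair of characters (1↔2, 3↔4, ...), then move the first 3 characters to the end (rotate left by 3).
Applying that to "painter" gives "ietrapn".
(Check on "unravel": → "nuarevl" → "revlnua" ✓)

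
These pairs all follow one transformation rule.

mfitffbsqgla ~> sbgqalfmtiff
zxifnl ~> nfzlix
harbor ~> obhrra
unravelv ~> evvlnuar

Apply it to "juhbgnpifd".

The rule is to swap the front and back halves of the string, then swap each adjacent pair of characters (1↔2, 3↔4, ...).
On "juhbgnpifd": the first step gives "npifdjuhbg", and the second then gives "pnfijdhugb".

pnfijdhugb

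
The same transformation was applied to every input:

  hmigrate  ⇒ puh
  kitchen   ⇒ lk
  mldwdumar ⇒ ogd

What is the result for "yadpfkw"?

di

What's happening: shift every letter 3 places forward in the alphabet (wrapping around), then keep one character in every 3, starting at position 2 (positions 2nd, 5th, 8th, ...).
Applying both steps to "yadpfkw": "bdgsinz", then "di".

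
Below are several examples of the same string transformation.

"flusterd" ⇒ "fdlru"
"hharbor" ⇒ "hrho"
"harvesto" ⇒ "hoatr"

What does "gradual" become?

Looking at the pairs, the operation is to take characters alternately from the front and the back (1st, last, 2nd, 2nd-last, ...), then delete the last 3 characters.
On "gradual" that produces "glra".
(Check on "flusterd": → "fdlruest" → "fdlru" ✓)

glra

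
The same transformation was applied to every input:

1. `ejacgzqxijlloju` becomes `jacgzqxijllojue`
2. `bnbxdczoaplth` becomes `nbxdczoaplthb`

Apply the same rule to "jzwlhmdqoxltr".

zwlhmdqoxltrj

The pattern: move the first character to the end.
"jzwlhmdqoxltr" → "zwlhmdqoxltrj".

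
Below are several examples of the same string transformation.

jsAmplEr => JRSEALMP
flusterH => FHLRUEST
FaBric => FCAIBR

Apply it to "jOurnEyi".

JIOYUERN

Each output is the input with this applied: take characters alternately from the front and the back (1st, last, 2nd, 2nd-last, ...), then convert every letter to uppercase.
For "jOurnEyi", step one produces "jiOyuErn"; step two turns that into "JIOYUERN".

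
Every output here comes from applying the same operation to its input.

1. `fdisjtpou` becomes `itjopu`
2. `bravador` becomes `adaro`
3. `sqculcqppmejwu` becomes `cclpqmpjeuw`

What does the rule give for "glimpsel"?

Each output is the input with this applied: swap each adjacent pair of characters (1↔2, 3↔4, ...), then delete the first 3 characters.
For "glimpsel", step one produces "lgmisple"; step two turns that into "isple".

isple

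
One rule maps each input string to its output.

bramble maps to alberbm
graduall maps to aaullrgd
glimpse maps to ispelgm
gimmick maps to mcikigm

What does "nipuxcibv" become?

pcxbivinu

The transformation: swap each adjacent pair of characters (1↔2, 3↔4, ...), then move the first 3 characters to the end (rotate left by 3).
"nipuxcibv" → "inupcxbiv" → "pcxbivinu".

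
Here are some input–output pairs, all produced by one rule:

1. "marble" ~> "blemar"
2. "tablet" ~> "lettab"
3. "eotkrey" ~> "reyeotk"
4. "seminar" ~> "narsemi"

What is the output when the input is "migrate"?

atemigr

What's happening: move the last 3 characters to the front (rotate right by 3).
On "migrate" that produces "atemigr".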